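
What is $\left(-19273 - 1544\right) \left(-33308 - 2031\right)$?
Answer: $735651963$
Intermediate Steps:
$\left(-19273 - 1544\right) \left(-33308 - 2031\right) = \left(-19273 + \left(-15007 + 13463\right)\right) \left(-35339\right) = \left(-19273 - 1544\right) \left(-35339\right) = \left(-20817\right) \left(-35339\right) = 735651963$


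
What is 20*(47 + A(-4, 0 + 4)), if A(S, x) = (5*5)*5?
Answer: 3440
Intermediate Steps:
A(S, x) = 125 (A(S, x) = 25*5 = 125)
20*(47 + A(-4, 0 + 4)) = 20*(47 + 125) = 20*172 = 3440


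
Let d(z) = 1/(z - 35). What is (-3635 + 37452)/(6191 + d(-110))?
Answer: 700495/128242 ≈ 5.4623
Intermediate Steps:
d(z) = 1/(-35 + z)
(-3635 + 37452)/(6191 + d(-110)) = (-3635 + 37452)/(6191 + 1/(-35 - 110)) = 33817/(6191 + 1/(-145)) = 33817/(6191 - 1/145) = 33817/(897694/145) = 33817*(145/897694) = 700495/128242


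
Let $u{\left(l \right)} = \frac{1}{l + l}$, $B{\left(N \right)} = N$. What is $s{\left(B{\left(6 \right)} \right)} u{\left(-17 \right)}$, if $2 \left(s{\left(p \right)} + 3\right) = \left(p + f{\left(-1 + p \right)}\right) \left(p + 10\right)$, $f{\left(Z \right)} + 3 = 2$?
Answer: $- \frac{37}{34} \approx -1.0882$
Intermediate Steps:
$u{\left(l \right)} = \frac{1}{2 l}$
$f{\left(Z \right)} = -1$ ($f{\left(Z \right)} = -3 + 2 = -1$)
$s{\left(p \right)} = -3 + \frac{\left(-1 + p\right) \left(10 + p\right)}{2}$ ($s{\left(p \right)} = -3 + \frac{\left(p - 1\right) \left(p + 10\right)}{2} = -3 + \frac{\left(-1 + p\right) \left(10 + p\right)}{2}$)
$s{\left(B{\left(6 \right)} \right)} u{\left(-17 \right)} = \left(-8 + \frac{6^{2}}{2} + \frac{9}{2} \cdot 6\right) \frac{1}{2 \left(-17\right)} = \left(-8 + \frac{1}{2} \cdot 36 + 27\right) \frac{1}{2} \left(- \frac{1}{17}\right) = \left(-8 + 18 + 27\right) \left(- \frac{1}{34}\right) = 37 \left(- \frac{1}{34}\right) = - \frac{37}{34}$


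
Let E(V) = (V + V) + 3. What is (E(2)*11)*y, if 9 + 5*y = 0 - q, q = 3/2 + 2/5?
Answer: -8393/50 ≈ -167.86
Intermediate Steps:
q = 19/10 (q = 3*(½) + 2*(⅕) = 3/2 + ⅖ = 19/10 ≈ 1.9000)
E(V) = 3 + 2*V (E(V) = 2*V + 3 = 3 + 2*V)
y = -109/50 (y = -9/5 + (0 - 1*19/10)/5 = -9/5 + (0 - 19/10)/5 = -9/5 + (⅕)*(-19/10) = -9/5 - 19/50 = -109/50 ≈ -2.1800)
(E(2)*11)*y = ((3 + 2*2)*11)*(-109/50) = ((3 + 4)*11)*(-109/50) = (7*11)*(-109/50) = 77*(-109/50) = -8393/50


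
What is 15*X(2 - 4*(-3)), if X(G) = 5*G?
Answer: 1050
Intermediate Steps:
15*X(2 - 4*(-3)) = 15*(5*(2 - 4*(-3))) = 15*(5*(2 + 12)) = 15*(5*14) = 15*70 = 1050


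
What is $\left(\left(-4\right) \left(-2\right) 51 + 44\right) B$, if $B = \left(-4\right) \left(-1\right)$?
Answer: $1808$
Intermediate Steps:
$B = 4$
$\left(\left(-4\right) \left(-2\right) 51 + 44\right) B = \left(\left(-4\right) \left(-2\right) 51 + 44\right) 4 = \left(8 \cdot 51 + 44\right) 4 = \left(408 + 44\right) 4 = 452 \cdot 4 = 1808$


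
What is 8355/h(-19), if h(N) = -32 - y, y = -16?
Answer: -8355/16 ≈ -522.19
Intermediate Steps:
h(N) = -16 (h(N) = -32 - 1*(-16) = -32 + 16 = -16)
8355/h(-19) = 8355/(-16) = 8355*(-1/16) = -8355/16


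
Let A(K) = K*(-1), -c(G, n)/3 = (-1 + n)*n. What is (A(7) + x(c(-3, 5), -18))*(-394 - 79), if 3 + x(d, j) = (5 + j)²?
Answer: -75207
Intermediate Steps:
c(G, n) = -3*n*(-1 + n) (c(G, n) = -3*(-1 + n)*n = -3*n*(-1 + n))
x(d, j) = -3 + (5 + j)²
A(K) = -K
(A(7) + x(c(-3, 5), -18))*(-394 - 79) = (-1*7 + (-3 + (5 - 18)²))*(-394 - 79) = (-7 + (-3 + (-13)²))*(-473) = (-7 + (-3 + 169))*(-473) = (-7 + 166)*(-473) = 159*(-473) = -75207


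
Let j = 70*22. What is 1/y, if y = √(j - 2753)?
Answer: -I*√1213/1213 ≈ -0.028712*I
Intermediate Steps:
j = 1540
y = I*√1213 (y = √(1540 - 2753) = √(-1213) = I*√1213 ≈ 34.828*I)
1/y = 1/(I*√1213) = -I*√1213/1213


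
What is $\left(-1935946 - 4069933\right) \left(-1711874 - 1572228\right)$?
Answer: $19723919235658$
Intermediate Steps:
$\left(-1935946 - 4069933\right) \left(-1711874 - 1572228\right) = \left(-6005879\right) \left(-3284102\right) = 19723919235658$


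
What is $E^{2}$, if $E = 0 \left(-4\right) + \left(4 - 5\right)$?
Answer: $1$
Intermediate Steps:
$E = -1$ ($E = 0 + \left(4 - 5\right) = 0 - 1 = -1$)
$E^{2} = \left(-1\right)^{2} = 1$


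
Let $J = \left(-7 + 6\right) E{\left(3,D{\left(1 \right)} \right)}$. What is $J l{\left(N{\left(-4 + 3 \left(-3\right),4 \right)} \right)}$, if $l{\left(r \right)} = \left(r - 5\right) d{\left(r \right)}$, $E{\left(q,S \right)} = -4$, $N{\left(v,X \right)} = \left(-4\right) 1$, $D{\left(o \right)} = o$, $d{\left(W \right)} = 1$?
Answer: $-36$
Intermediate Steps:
$N{\left(v,X \right)} = -4$
$l{\left(r \right)} = -5 + r$ ($l{\left(r \right)} = \left(r - 5\right) 1 = \left(-5 + r\right) 1 = -5 + r$)
$J = 4$ ($J = \left(-7 + 6\right) \left(-4\right) = \left(-1\right) \left(-4\right) = 4$)
$J l{\left(N{\left(-4 + 3 \left(-3\right),4 \right)} \right)} = 4 \left(-5 - 4\right) = 4 \left(-9\right) = -36$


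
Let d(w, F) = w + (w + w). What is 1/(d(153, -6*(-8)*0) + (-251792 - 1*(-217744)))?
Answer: -1/33589 ≈ -2.9772e-5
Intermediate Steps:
d(w, F) = 3*w (d(w, F) = w + 2*w = 3*w)
1/(d(153, -6*(-8)*0) + (-251792 - 1*(-217744))) = 1/(3*153 + (-251792 - 1*(-217744))) = 1/(459 + (-251792 + 217744)) = 1/(459 - 34048) = 1/(-33589) = -1/33589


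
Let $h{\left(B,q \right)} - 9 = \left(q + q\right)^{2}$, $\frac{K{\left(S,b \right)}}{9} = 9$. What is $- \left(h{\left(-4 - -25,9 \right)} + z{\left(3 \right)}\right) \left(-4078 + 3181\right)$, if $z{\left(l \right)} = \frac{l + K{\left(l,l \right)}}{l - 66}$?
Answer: $297505$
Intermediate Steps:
$K{\left(S,b \right)} = 81$ ($K{\left(S,b \right)} = 9 \cdot 9 = 81$)
$h{\left(B,q \right)} = 9 + 4 q^{2}$ ($h{\left(B,q \right)} = 9 + \left(q + q\right)^{2} = 9 + \left(2 q\right)^{2} = 9 + 4 q^{2}$)
$z{\left(l \right)} = \frac{81 + l}{-66 + l}$ ($z{\left(l \right)} = \frac{l + 81}{l - 66} = \frac{81 + l}{-66 + l}$)
$- \left(h{\left(-4 - -25,9 \right)} + z{\left(3 \right)}\right) \left(-4078 + 3181\right) = - \left(\left(9 + 4 \cdot 9^{2}\right) + \frac{81 + 3}{-66 + 3}\right) \left(-4078 + 3181\right) = - \left(\left(9 + 4 \cdot 81\right) + \frac{1}{-63} \cdot 84\right) \left(-897\right) = - \left(\left(9 + 324\right) - \frac{4}{3}\right) \left(-897\right) = - \left(333 - \frac{4}{3}\right) \left(-897\right) = - \frac{995 \left(-897\right)}{3} = \left(-1\right) \left(-297505\right) = 297505$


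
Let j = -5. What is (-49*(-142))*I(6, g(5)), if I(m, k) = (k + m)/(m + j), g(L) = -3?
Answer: 20874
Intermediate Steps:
I(m, k) = (k + m)/(-5 + m) (I(m, k) = (k + m)/(m - 5) = (k + m)/(-5 + m))
(-49*(-142))*I(6, g(5)) = (-49*(-142))*((-3 + 6)/(-5 + 6)) = 6958*(3/1) = 6958*(1*3) = 6958*3 = 20874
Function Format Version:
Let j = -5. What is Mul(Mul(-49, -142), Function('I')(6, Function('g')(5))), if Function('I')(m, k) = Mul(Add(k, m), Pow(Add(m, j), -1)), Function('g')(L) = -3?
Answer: 20874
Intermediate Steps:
Function('I')(m, k) = Mul(Pow(Add(-5, m), -1), Add(k, m)) (Function('I')(m, k) = Mul(Add(k, m), Pow(Add(m, -5), -1)) = Mul(Add(k, m), Pow(Add(-5, m), -1)) = Mul(Pow(Add(-5, m), -1), Add(k, m)))
Mul(Mul(-49, -142), Function('I')(6, Function('g')(5))) = Mul(Mul(-49, -142), Mul(Pow(Add(-5, 6), -1), Add(-3, 6))) = Mul(6958, Mul(Pow(1, -1), 3)) = Mul(6958, Mul(1, 3)) = Mul(6958, 3) = 20874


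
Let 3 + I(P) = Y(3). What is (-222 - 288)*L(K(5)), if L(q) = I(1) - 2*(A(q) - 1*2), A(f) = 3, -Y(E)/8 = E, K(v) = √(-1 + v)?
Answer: 14790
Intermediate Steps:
Y(E) = -8*E
I(P) = -27 (I(P) = -3 - 8*3 = -3 - 24 = -27)
L(q) = -29 (L(q) = -27 - 2*(3 - 1*2) = -27 - 2*(3 - 2) = -27 - 2*1 = -27 - 2 = -29)
(-222 - 288)*L(K(5)) = (-222 - 288)*(-29) = -510*(-29) = 14790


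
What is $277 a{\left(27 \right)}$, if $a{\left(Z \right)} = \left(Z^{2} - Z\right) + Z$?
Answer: $201933$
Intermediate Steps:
$a{\left(Z \right)} = Z^{2}$
$277 a{\left(27 \right)} = 277 \cdot 27^{2} = 277 \cdot 729 = 201933$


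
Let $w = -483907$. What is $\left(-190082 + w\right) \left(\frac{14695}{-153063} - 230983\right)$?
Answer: $\frac{7942952641984712}{51021} \approx 1.5568 \cdot 10^{11}$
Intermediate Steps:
$\left(-190082 + w\right) \left(\frac{14695}{-153063} - 230983\right) = \left(-190082 - 483907\right) \left(\frac{14695}{-153063} - 230983\right) = - 673989 \left(14695 \left(- \frac{1}{153063}\right) - 230983\right) = - 673989 \left(- \frac{14695}{153063} - 230983\right) = \left(-673989\right) \left(- \frac{35354965624}{153063}\right) = \frac{7942952641984712}{51021}$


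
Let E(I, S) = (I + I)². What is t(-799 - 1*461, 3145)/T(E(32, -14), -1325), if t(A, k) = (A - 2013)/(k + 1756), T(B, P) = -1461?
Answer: 1091/2386787 ≈ 0.00045710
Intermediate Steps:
E(I, S) = 4*I² (E(I, S) = (2*I)² = 4*I²)
t(A, k) = (-2013 + A)/(1756 + k)
t(-799 - 1*461, 3145)/T(E(32, -14), -1325) = ((-2013 + (-799 - 1*461))/(1756 + 3145))/(-1461) = ((-2013 + (-799 - 461))/4901)*(-1/1461) = ((-2013 - 1260)/4901)*(-1/1461) = ((1/4901)*(-3273))*(-1/1461) = -3273/4901*(-1/1461) = 1091/2386787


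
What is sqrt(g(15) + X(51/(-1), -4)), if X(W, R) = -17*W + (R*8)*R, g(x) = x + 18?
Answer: 2*sqrt(257) ≈ 32.062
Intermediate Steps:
g(x) = 18 + x
X(W, R) = -17*W + 8*R**2 (X(W, R) = -17*W + (8*R)*R = -17*W + 8*R**2)
sqrt(g(15) + X(51/(-1), -4)) = sqrt((18 + 15) + (-867/(-1) + 8*(-4)**2)) = sqrt(33 + (-867*(-1) + 8*16)) = sqrt(33 + (-17*(-51) + 128)) = sqrt(33 + (867 + 128)) = sqrt(33 + 995) = sqrt(1028) = 2*sqrt(257)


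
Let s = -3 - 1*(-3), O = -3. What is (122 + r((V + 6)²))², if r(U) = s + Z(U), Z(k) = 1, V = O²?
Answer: 15129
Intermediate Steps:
V = 9 (V = (-3)² = 9)
s = 0 (s = -3 + 3 = 0)
r(U) = 1 (r(U) = 0 + 1 = 1)
(122 + r((V + 6)²))² = (122 + 1)² = 123² = 15129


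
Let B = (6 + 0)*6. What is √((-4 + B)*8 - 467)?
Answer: I*√211 ≈ 14.526*I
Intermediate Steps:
B = 36 (B = 6*6 = 36)
√((-4 + B)*8 - 467) = √((-4 + 36)*8 - 467) = √(32*8 - 467) = √(256 - 467) = √(-211) = I*√211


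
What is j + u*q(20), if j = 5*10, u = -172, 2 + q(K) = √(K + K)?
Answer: 394 - 344*√10 ≈ -693.82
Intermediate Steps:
q(K) = -2 + √2*√K (q(K) = -2 + √(K + K) = -2 + √(2*K) = -2 + √2*√K)
j = 50
j + u*q(20) = 50 - 172*(-2 + √2*√20) = 50 - 172*(-2 + √2*(2*√5)) = 50 - 172*(-2 + 2*√10) = 50 + (344 - 344*√10) = 394 - 344*√10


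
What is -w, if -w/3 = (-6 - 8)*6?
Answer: -252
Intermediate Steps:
w = 252 (w = -3*(-6 - 8)*6 = -(-42)*6 = -3*(-84) = 252)
-w = -1*252 = -252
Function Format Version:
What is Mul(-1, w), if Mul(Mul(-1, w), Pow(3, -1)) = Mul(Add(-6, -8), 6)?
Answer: -252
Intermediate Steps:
w = 252 (w = Mul(-3, Mul(Add(-6, -8), 6)) = Mul(-3, Mul(-14, 6)) = Mul(-3, -84) = 252)
Mul(-1, w) = Mul(-1, 252) = -252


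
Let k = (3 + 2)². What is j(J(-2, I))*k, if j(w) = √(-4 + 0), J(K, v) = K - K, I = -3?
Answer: 50*I ≈ 50.0*I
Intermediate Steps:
J(K, v) = 0
j(w) = 2*I (j(w) = √(-4) = 2*I)
k = 25 (k = 5² = 25)
j(J(-2, I))*k = (2*I)*25 = 50*I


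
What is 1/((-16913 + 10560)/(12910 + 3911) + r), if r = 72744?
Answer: 16821/1223620471 ≈ 1.3747e-5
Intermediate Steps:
1/((-16913 + 10560)/(12910 + 3911) + r) = 1/((-16913 + 10560)/(12910 + 3911) + 72744) = 1/(-6353/16821 + 72744) = 1/(1223620471/16821) = 16821/1223620471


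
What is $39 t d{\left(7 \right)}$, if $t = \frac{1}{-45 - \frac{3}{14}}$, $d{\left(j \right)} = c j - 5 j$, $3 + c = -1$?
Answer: $\frac{11466}{211} \approx 54.341$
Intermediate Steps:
$c = -4$ ($c = -3 - 1 = -4$)
$d{\left(j \right)} = - 9 j$ ($d{\left(j \right)} = - 4 j - 5 j = - 9 j$)
$t = - \frac{14}{633}$ ($t = \frac{1}{-45 - \frac{3}{14}} = \frac{1}{- \frac{633}{14}} = - \frac{14}{633} \approx -0.022117$)
$39 t d{\left(7 \right)} = 39 \left(- \frac{14}{633}\right) \left(\left(-9\right) 7\right) = \left(- \frac{182}{211}\right) \left(-63\right) = \frac{11466}{211}$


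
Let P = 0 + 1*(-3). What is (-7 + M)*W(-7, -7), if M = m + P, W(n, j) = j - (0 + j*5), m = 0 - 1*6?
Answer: -448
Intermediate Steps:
m = -6 (m = 0 - 6 = -6)
W(n, j) = -4*j (W(n, j) = j - (0 + 5*j) = j - 5*j = -4*j)
P = -3 (P = 0 - 3 = -3)
M = -9 (M = -6 - 3 = -9)
(-7 + M)*W(-7, -7) = (-7 - 9)*(-4*(-7)) = -16*28 = -448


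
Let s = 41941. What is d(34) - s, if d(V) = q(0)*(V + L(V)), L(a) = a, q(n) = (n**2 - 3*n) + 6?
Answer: -41533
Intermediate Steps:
q(n) = 6 + n**2 - 3*n
d(V) = 12*V (d(V) = (6 + 0**2 - 3*0)*(V + V) = (6 + 0 + 0)*(2*V) = 6*(2*V) = 12*V)
d(34) - s = 12*34 - 1*41941 = 408 - 41941 = -41533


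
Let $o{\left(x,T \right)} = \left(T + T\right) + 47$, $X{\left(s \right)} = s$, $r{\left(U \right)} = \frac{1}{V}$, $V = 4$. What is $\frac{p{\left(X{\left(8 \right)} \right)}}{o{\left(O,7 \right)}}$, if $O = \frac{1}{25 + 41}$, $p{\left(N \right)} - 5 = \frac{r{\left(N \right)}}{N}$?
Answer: $\frac{161}{1952} \approx 0.082479$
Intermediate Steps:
$r{\left(U \right)} = \frac{1}{4}$
$p{\left(N \right)} = 5 + \frac{1}{4 N}$
$O = \frac{1}{66} \approx 0.015152$
$o{\left(x,T \right)} = 47 + 2 T$ ($o{\left(x,T \right)} = 2 T + 47 = 47 + 2 T$)
$\frac{p{\left(X{\left(8 \right)} \right)}}{o{\left(O,7 \right)}} = \frac{5 + \frac{1}{4 \cdot 8}}{47 + 2 \cdot 7} = \frac{5 + \frac{1}{4} \cdot \frac{1}{8}}{47 + 14} = \frac{5 + \frac{1}{32}}{61} = \frac{161}{32} \cdot \frac{1}{61} = \frac{161}{1952}$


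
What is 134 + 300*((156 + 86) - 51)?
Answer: 57434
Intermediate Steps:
134 + 300*((156 + 86) - 51) = 134 + 300*(242 - 51) = 134 + 300*191 = 134 + 57300 = 57434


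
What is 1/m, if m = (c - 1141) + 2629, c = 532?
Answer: 1/2020 ≈ 0.00049505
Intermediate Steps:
m = 2020 (m = (532 - 1141) + 2629 = -609 + 2629 = 2020)
1/m = 1/2020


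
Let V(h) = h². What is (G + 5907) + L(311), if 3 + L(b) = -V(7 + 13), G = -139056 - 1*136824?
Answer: -270376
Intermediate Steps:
G = -275880 (G = -139056 - 136824 = -275880)
L(b) = -403 (L(b) = -3 - (7 + 13)² = -3 - 1*20² = -3 - 1*400 = -3 - 400 = -403)
(G + 5907) + L(311) = (-275880 + 5907) - 403 = -269973 - 403 = -270376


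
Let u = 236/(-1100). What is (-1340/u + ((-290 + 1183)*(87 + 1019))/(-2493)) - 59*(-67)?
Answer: 1441833589/147087 ≈ 9802.6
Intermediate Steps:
u = -59/275 (u = 236*(-1/1100) = -59/275 ≈ -0.21455)
(-1340/u + ((-290 + 1183)*(87 + 1019))/(-2493)) - 59*(-67) = (-1340/(-59/275) + ((-290 + 1183)*(87 + 1019))/(-2493)) - 59*(-67) = (-1340*(-275/59) + (893*1106)*(-1/2493)) + 3953 = (368500/59 + 987658*(-1/2493)) + 3953 = (368500/59 - 987658/2493) + 3953 = 860398678/147087 + 3953 = 1441833589/147087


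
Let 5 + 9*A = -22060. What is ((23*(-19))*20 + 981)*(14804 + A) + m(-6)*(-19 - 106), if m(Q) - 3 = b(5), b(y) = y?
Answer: -287528263/3 ≈ -9.5843e+7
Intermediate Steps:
A = -7355/3 (A = -5/9 + (1/9)*(-22060) = -5/9 - 22060/9 = -7355/3 ≈ -2451.7)
m(Q) = 8 (m(Q) = 3 + 5 = 8)
((23*(-19))*20 + 981)*(14804 + A) + m(-6)*(-19 - 106) = ((23*(-19))*20 + 981)*(14804 - 7355/3) + 8*(-19 - 106) = (-437*20 + 981)*(37057/3) + 8*(-125) = (-8740 + 981)*(37057/3) - 1000 = -7759*37057/3 - 1000 = -287525263/3 - 1000 = -287528263/3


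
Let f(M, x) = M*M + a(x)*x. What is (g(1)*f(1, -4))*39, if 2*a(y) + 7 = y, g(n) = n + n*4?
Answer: 4485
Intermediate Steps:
g(n) = 5*n (g(n) = n + 4*n = 5*n)
a(y) = -7/2 + y/2
f(M, x) = M² + x*(-7/2 + x/2) (f(M, x) = M*M + (-7/2 + x/2)*x = M² + x*(-7/2 + x/2))
(g(1)*f(1, -4))*39 = ((5*1)*(1² + (½)*(-4)*(-7 - 4)))*39 = (5*(1 + (½)*(-4)*(-11)))*39 = (5*(1 + 22))*39 = (5*23)*39 = 115*39 = 4485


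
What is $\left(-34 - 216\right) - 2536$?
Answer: $-2786$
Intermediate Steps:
$\left(-34 - 216\right) - 2536 = -250 - 2536 = -2786$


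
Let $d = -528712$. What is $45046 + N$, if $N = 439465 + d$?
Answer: $-44201$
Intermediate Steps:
$N = -89247$ ($N = 439465 - 528712 = -89247$)
$45046 + N = 45046 - 89247 = -44201$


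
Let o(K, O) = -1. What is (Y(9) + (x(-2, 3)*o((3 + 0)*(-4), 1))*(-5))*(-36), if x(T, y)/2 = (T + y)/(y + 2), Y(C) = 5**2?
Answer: -972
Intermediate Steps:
Y(C) = 25
x(T, y) = 2*(T + y)/(2 + y) (x(T, y) = 2*((T + y)/(y + 2)) = 2*((T + y)/(2 + y)) = 2*(T + y)/(2 + y))
(Y(9) + (x(-2, 3)*o((3 + 0)*(-4), 1))*(-5))*(-36) = (25 + ((2*(-2 + 3)/(2 + 3))*(-1))*(-5))*(-36) = (25 + ((2*1/5)*(-1))*(-5))*(-36) = (25 + ((2*(1/5)*1)*(-1))*(-5))*(-36) = (25 + ((2/5)*(-1))*(-5))*(-36) = (25 - 2/5*(-5))*(-36) = (25 + 2)*(-36) = 27*(-36) = -972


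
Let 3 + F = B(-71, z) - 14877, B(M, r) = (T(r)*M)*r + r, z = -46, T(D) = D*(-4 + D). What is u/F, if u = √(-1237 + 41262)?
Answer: 5*√1601/7496874 ≈ 2.6686e-5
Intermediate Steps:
B(M, r) = r + M*r²*(-4 + r) (B(M, r) = ((r*(-4 + r))*M)*r + r = (M*r*(-4 + r))*r + r = M*r²*(-4 + r) + r = r + M*r²*(-4 + r))
F = 7496874 (F = -3 + (-46*(1 - 71*(-46)*(-4 - 46)) - 14877) = -3 + (-46*(1 - 71*(-46)*(-50)) - 14877) = -3 + (-46*(1 - 163300) - 14877) = -3 + (-46*(-163299) - 14877) = -3 + (7511754 - 14877) = -3 + 7496877 = 7496874)
u = 5*√1601 (u = √40025 = 5*√1601 ≈ 200.06)
u/F = (5*√1601)/7496874 = (5*√1601)*(1/7496874) = 5*√1601/7496874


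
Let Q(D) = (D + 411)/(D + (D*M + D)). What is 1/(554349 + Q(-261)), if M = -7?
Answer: 87/48228373 ≈ 1.8039e-6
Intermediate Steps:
Q(D) = -(411 + D)/(5*D) (Q(D) = (D + 411)/(D + (D*(-7) + D)) = (411 + D)/(D + (-7*D + D)) = (411 + D)/(D - 6*D) = (411 + D)/((-5*D)) = (411 + D)*(-1/(5*D)) = -(411 + D)/(5*D))
1/(554349 + Q(-261)) = 1/(554349 + (1/5)*(-411 - 1*(-261))/(-261)) = 1/(554349 + (1/5)*(-1/261)*(-411 + 261)) = 1/(554349 + (1/5)*(-1/261)*(-150)) = 1/(554349 + 10/87) = 1/(48228373/87) = 87/48228373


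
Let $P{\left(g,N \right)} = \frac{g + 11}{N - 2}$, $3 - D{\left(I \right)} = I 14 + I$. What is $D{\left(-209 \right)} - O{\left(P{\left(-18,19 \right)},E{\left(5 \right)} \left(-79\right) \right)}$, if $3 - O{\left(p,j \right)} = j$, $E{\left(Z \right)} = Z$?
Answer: $2740$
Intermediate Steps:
$D{\left(I \right)} = 3 - 15 I$ ($D{\left(I \right)} = 3 - \left(I 14 + I\right) = 3 - \left(14 I + I\right) = 3 - 15 I$)
$P{\left(g,N \right)} = \frac{11 + g}{-2 + N}$
$O{\left(p,j \right)} = 3 - j$
$D{\left(-209 \right)} - O{\left(P{\left(-18,19 \right)},E{\left(5 \right)} \left(-79\right) \right)} = \left(3 - -3135\right) - \left(3 - 5 \left(-79\right)\right) = \left(3 + 3135\right) - \left(3 - -395\right) = 3138 - \left(3 + 395\right) = 3138 - 398 = 2740$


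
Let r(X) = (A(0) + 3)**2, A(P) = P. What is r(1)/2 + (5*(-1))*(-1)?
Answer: 19/2 ≈ 9.5000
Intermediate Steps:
r(X) = 9 (r(X) = (0 + 3)**2 = 3**2 = 9)
r(1)/2 + (5*(-1))*(-1) = 9/2 + (5*(-1))*(-1) = 9*(1/2) - 5*(-1) = 9/2 + 5 = 19/2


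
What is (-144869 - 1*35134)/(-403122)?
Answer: 60001/134374 ≈ 0.44652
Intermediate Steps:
(-144869 - 1*35134)/(-403122) = (-144869 - 35134)*(-1/403122) = -180003*(-1/403122) = 60001/134374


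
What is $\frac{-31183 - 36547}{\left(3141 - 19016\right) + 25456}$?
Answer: $- \frac{5210}{737} \approx -7.0692$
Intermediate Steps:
$\frac{-31183 - 36547}{\left(3141 - 19016\right) + 25456} = - \frac{67730}{-15875 + 25456} = - \frac{67730}{9581} = \left(-67730\right) \frac{1}{9581} = - \frac{5210}{737}$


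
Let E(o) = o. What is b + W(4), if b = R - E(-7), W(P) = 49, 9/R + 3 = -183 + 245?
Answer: 3313/59 ≈ 56.153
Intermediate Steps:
R = 9/59 (R = 9/(-3 + (-183 + 245)) = 9/(-3 + 62) = 9/59 ≈ 0.15254)
b = 422/59 (b = 9/59 - 1*(-7) = 9/59 + 7 = 422/59 ≈ 7.1525)
b + W(4) = 422/59 + 49 = 3313/59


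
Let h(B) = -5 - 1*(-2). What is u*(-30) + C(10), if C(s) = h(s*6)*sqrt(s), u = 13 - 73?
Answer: 1800 - 3*sqrt(10) ≈ 1790.5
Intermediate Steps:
h(B) = -3 (h(B) = -5 + 2 = -3)
u = -60
C(s) = -3*sqrt(s)
u*(-30) + C(10) = -60*(-30) - 3*sqrt(10) = 1800 - 3*sqrt(10)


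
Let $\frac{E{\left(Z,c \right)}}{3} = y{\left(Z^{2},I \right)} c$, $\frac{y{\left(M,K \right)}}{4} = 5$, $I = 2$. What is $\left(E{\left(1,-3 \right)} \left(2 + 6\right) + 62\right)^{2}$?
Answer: $1898884$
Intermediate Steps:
$y{\left(M,K \right)} = 20$ ($y{\left(M,K \right)} = 4 \cdot 5 = 20$)
$E{\left(Z,c \right)} = 60 c$ ($E{\left(Z,c \right)} = 3 \cdot 20 c = 60 c$)
$\left(E{\left(1,-3 \right)} \left(2 + 6\right) + 62\right)^{2} = \left(60 \left(-3\right) \left(2 + 6\right) + 62\right)^{2} = \left(\left(-180\right) 8 + 62\right)^{2} = \left(-1440 + 62\right)^{2} = \left(-1378\right)^{2} = 1898884$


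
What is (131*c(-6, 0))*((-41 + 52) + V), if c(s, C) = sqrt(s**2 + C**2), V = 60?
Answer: 55806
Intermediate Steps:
c(s, C) = sqrt(C**2 + s**2)
(131*c(-6, 0))*((-41 + 52) + V) = (131*sqrt(0**2 + (-6)**2))*((-41 + 52) + 60) = (131*sqrt(0 + 36))*(11 + 60) = (131*sqrt(36))*71 = (131*6)*71 = 786*71 = 55806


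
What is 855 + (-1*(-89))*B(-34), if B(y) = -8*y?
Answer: 25063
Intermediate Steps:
855 + (-1*(-89))*B(-34) = 855 + (-1*(-89))*(-8*(-34)) = 855 + 89*272 = 855 + 24208 = 25063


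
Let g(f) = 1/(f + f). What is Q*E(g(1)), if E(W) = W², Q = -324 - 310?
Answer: -317/2 ≈ -158.50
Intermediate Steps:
Q = -634
g(f) = 1/(2*f)
Q*E(g(1)) = -634*((½)/1)² = -634*((½)*1)² = -634*(½)² = -634*¼ = -317/2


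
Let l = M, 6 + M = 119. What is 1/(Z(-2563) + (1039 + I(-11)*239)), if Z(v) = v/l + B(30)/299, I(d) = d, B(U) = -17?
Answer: -33787/54489588 ≈ -0.00062006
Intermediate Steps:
M = 113 (M = -6 + 119 = 113)
l = 113
Z(v) = -17/299 + v/113 (Z(v) = v/113 - 17/299 = -17/299 + v/113)
1/(Z(-2563) + (1039 + I(-11)*239)) = 1/((-17/299 + (1/113)*(-2563)) + (1039 - 11*239)) = 1/((-17/299 - 2563/113) + (1039 - 2629)) = 1/(-768258/33787 - 1590) = 1/(-54489588/33787) = -33787/54489588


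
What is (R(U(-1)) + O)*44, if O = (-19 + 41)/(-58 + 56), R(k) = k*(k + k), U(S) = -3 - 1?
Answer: 924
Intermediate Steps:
U(S) = -4
R(k) = 2*k**2 (R(k) = k*(2*k) = 2*k**2)
O = -11 (O = 22/(-2) = 22*(-1/2) = -11)
(R(U(-1)) + O)*44 = (2*(-4)**2 - 11)*44 = (2*16 - 11)*44 = (32 - 11)*44 = 21*44 = 924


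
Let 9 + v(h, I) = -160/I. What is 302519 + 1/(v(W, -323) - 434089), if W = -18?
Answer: 42417245991063/140213494 ≈ 3.0252e+5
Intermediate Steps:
v(h, I) = -9 - 160/I
302519 + 1/(v(W, -323) - 434089) = 302519 + 1/((-9 - 160/(-323)) - 434089) = 302519 + 1/((-9 - 160*(-1/323)) - 434089) = 302519 + 1/((-9 + 160/323) - 434089) = 302519 + 1/(-2747/323 - 434089) = 302519 + 1/(-140213494/323) = 302519 - 323/140213494 = 42417245991063/140213494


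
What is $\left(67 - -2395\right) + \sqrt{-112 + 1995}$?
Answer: $2462 + \sqrt{1883} \approx 2505.4$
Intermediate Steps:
$\left(67 - -2395\right) + \sqrt{-112 + 1995} = \left(67 + 2395\right) + \sqrt{1883} = 2462 + \sqrt{1883}$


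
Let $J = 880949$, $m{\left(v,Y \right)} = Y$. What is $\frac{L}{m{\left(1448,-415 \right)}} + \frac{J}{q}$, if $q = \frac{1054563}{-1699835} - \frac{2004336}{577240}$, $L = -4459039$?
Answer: $- \frac{8520470761948001062}{41663680468305} \approx -2.0451 \cdot 10^{5}$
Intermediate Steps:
$q = - \frac{100394410767}{24530318885}$ ($q = 1054563 \left(- \frac{1}{1699835}\right) - \frac{250542}{72155} = - \frac{1054563}{1699835} - \frac{250542}{72155} = - \frac{100394410767}{24530318885} \approx -4.0927$)
$\frac{L}{m{\left(1448,-415 \right)}} + \frac{J}{q} = - \frac{4459039}{-415} + \frac{880949}{- \frac{100394410767}{24530318885}} = \left(-4459039\right) \left(- \frac{1}{415}\right) + 880949 \left(- \frac{24530318885}{100394410767}\right) = \frac{4459039}{415} - \frac{21609959891421865}{100394410767} = - \frac{8520470761948001062}{41663680468305}$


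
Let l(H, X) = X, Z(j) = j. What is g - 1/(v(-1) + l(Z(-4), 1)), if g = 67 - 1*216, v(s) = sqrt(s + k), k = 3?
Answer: -148 - sqrt(2) ≈ -149.41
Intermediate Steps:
v(s) = sqrt(3 + s) (v(s) = sqrt(s + 3) = sqrt(3 + s))
g = -149 (g = 67 - 216 = -149)
g - 1/(v(-1) + l(Z(-4), 1)) = -149 - 1/(sqrt(3 - 1) + 1) = -149 - 1/(sqrt(2) + 1) = -149 - 1/(1 + sqrt(2))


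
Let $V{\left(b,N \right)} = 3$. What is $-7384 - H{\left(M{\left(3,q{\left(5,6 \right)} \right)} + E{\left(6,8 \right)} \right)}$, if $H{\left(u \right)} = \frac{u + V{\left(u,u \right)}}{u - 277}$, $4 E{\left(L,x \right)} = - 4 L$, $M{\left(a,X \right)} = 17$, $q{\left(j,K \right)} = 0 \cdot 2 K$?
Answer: $- \frac{140295}{19} \approx -7383.9$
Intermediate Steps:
$q{\left(j,K \right)} = 0$ ($q{\left(j,K \right)} = 0 K = 0$)
$E{\left(L,x \right)} = - L$ ($E{\left(L,x \right)} = \frac{\left(-4\right) L}{4} = - L$)
$H{\left(u \right)} = \frac{3 + u}{-277 + u}$ ($H{\left(u \right)} = \frac{u + 3}{u - 277} = \frac{3 + u}{-277 + u}$)
$-7384 - H{\left(M{\left(3,q{\left(5,6 \right)} \right)} + E{\left(6,8 \right)} \right)} = -7384 - \frac{3 + \left(17 - 6\right)}{-277 + \left(17 - 6\right)} = -7384 - \frac{3 + 11}{-277 + 11} = -7384 - \frac{1}{-266} \cdot 14 = -7384 - \left(- \frac{1}{266}\right) 14 = -7384 - - \frac{1}{19} = -7384 + \frac{1}{19} = - \frac{140295}{19}$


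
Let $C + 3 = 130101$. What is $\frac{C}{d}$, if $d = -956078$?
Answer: $- \frac{65049}{478039} \approx -0.13607$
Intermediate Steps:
$C = 130098$ ($C = -3 + 130101 = 130098$)
$\frac{C}{d} = \frac{130098}{-956078} = 130098 \left(- \frac{1}{956078}\right) = - \frac{65049}{478039}$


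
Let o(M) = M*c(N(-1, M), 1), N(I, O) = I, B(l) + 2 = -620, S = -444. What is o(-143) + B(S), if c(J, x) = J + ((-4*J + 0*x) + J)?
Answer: -908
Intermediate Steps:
B(l) = -622 (B(l) = -2 - 620 = -622)
c(J, x) = -2*J (c(J, x) = J + ((-4*J + 0) + J) = J + (-4*J + J) = J - 3*J = -2*J)
o(M) = 2*M (o(M) = M*(-2*(-1)) = M*2 = 2*M)
o(-143) + B(S) = 2*(-143) - 622 = -286 - 622 = -908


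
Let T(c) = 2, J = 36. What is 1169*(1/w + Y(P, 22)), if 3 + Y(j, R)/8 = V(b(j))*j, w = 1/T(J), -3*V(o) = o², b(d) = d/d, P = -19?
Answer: 100534/3 ≈ 33511.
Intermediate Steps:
b(d) = 1
V(o) = -o²/3
w = ½ (w = 1/2 = ½ ≈ 0.50000)
Y(j, R) = -24 - 8*j/3 (Y(j, R) = -24 + 8*((-⅓*1²)*j) = -24 + 8*((-⅓*1)*j) = -24 + 8*(-j/3) = -24 - 8*j/3)
1169*(1/w + Y(P, 22)) = 1169*(1/(½) + (-24 - 8/3*(-19))) = 1169*(2 + (-24 + 152/3)) = 1169*(2 + 80/3) = 1169*(86/3) = 100534/3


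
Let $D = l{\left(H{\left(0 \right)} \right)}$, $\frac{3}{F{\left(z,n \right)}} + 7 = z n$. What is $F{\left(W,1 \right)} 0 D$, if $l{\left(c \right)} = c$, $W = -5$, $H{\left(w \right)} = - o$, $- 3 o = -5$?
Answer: $0$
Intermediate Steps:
$o = \frac{5}{3}$ ($o = \left(- \frac{1}{3}\right) \left(-5\right) = \frac{5}{3} \approx 1.6667$)
$H{\left(w \right)} = - \frac{5}{3}$ ($H{\left(w \right)} = \left(-1\right) \frac{5}{3} = - \frac{5}{3}$)
$F{\left(z,n \right)} = \frac{3}{-7 + n z}$ ($F{\left(z,n \right)} = \frac{3}{-7 + z n} = \frac{3}{-7 + n z}$)
$D = - \frac{5}{3} \approx -1.6667$
$F{\left(W,1 \right)} 0 D = \frac{3}{-7 + 1 \left(-5\right)} 0 \left(- \frac{5}{3}\right) = \frac{3}{-7 - 5} \cdot 0 \left(- \frac{5}{3}\right) = \frac{3}{-12} \cdot 0 \left(- \frac{5}{3}\right) = 3 \left(- \frac{1}{12}\right) 0 \left(- \frac{5}{3}\right) = \left(- \frac{1}{4}\right) 0 \left(- \frac{5}{3}\right) = 0 \left(- \frac{5}{3}\right) = 0$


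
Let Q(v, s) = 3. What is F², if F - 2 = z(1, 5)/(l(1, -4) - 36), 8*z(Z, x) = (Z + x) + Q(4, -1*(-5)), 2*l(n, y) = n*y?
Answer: 358801/92416 ≈ 3.8825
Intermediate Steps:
l(n, y) = n*y/2 (l(n, y) = (n*y)/2 = n*y/2)
z(Z, x) = 3/8 + Z/8 + x/8 (z(Z, x) = ((Z + x) + 3)/8 = (3 + Z + x)/8 = 3/8 + Z/8 + x/8)
F = 599/304 (F = 2 + (3/8 + (⅛)*1 + (⅛)*5)/((½)*1*(-4) - 36) = 2 + (3/8 + ⅛ + 5/8)/(-2 - 36) = 2 + (9/8)/(-38) = 2 - 1/38*9/8 = 2 - 9/304 = 599/304 ≈ 1.9704)
F² = (599/304)² = 358801/92416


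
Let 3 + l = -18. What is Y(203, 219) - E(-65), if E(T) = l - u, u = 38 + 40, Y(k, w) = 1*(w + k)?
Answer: 521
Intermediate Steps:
l = -21 (l = -3 - 18 = -21)
Y(k, w) = k + w (Y(k, w) = 1*(k + w) = k + w)
u = 78
E(T) = -99 (E(T) = -21 - 1*78 = -21 - 78 = -99)
Y(203, 219) - E(-65) = (203 + 219) - 1*(-99) = 422 + 99 = 521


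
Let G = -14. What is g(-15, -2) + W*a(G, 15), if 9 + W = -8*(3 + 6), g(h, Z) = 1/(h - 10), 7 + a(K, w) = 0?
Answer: 14174/25 ≈ 566.96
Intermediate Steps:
a(K, w) = -7 (a(K, w) = -7 + 0 = -7)
g(h, Z) = 1/(-10 + h)
W = -81 (W = -9 - 8*(3 + 6) = -9 - 8*9 = -9 - 72 = -81)
g(-15, -2) + W*a(G, 15) = 1/(-10 - 15) - 81*(-7) = 1/(-25) + 567 = -1/25 + 567 = 14174/25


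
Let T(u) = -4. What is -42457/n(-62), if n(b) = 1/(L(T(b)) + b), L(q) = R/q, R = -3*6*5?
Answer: 3354103/2 ≈ 1.6771e+6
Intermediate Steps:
R = -90 (R = -18*5 = -90)
L(q) = -90/q
n(b) = 1/(45/2 + b) (n(b) = 1/(-90/(-4) + b) = 1/(-90*(-¼) + b) = 1/(45/2 + b))
-42457/n(-62) = -42457/(2/(45 + 2*(-62))) = -42457/(2/(45 - 124)) = -42457/(2/(-79)) = -42457/(2*(-1/79)) = -42457/(-2/79) = -42457*(-79/2) = 3354103/2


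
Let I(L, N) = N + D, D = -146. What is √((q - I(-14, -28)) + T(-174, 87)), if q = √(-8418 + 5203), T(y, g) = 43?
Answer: √(217 + I*√3215) ≈ 14.854 + 1.9086*I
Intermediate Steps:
q = I*√3215 (q = √(-3215) = I*√3215 ≈ 56.701*I)
I(L, N) = -146 + N (I(L, N) = N - 146 = -146 + N)
√((q - I(-14, -28)) + T(-174, 87)) = √((I*√3215 - (-146 - 28)) + 43) = √((I*√3215 - 1*(-174)) + 43) = √((I*√3215 + 174) + 43) = √((174 + I*√3215) + 43) = √(217 + I*√3215)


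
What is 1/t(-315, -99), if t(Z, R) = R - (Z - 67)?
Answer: 1/283 ≈ 0.0035336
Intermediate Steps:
t(Z, R) = 67 + R - Z (t(Z, R) = R - (-67 + Z) = R + (67 - Z) = 67 + R - Z)
1/t(-315, -99) = 1/(67 - 99 - 1*(-315)) = 1/(67 - 99 + 315) = 1/283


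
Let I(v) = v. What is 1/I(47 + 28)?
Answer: 1/75 ≈ 0.013333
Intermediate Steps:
1/I(47 + 28) = 1/(47 + 28) = 1/75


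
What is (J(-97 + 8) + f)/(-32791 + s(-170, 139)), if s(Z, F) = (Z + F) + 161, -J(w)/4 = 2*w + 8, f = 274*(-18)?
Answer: 4252/32661 ≈ 0.13019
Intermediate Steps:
f = -4932
J(w) = -32 - 8*w (J(w) = -4*(2*w + 8) = -4*(8 + 2*w) = -32 - 8*w)
s(Z, F) = 161 + F + Z (s(Z, F) = (F + Z) + 161 = 161 + F + Z)
(J(-97 + 8) + f)/(-32791 + s(-170, 139)) = ((-32 - 8*(-97 + 8)) - 4932)/(-32791 + (161 + 139 - 170)) = ((-32 - 8*(-89)) - 4932)/(-32791 + 130) = ((-32 + 712) - 4932)/(-32661) = (680 - 4932)*(-1/32661) = -4252*(-1/32661) = 4252/32661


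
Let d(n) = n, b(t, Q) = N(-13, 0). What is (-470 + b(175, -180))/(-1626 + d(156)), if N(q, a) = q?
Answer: 23/70 ≈ 0.32857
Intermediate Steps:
b(t, Q) = -13
(-470 + b(175, -180))/(-1626 + d(156)) = (-470 - 13)/(-1626 + 156) = -483/(-1470) = -483*(-1/1470) = 23/70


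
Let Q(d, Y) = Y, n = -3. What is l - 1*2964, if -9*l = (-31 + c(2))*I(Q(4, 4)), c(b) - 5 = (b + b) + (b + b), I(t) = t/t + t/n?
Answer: -8894/3 ≈ -2964.7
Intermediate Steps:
I(t) = 1 - t/3 (I(t) = t/t + t/(-3) = 1 + t*(-1/3) = 1 - t/3)
c(b) = 5 + 4*b (c(b) = 5 + ((b + b) + (b + b)) = 5 + (2*b + 2*b) = 5 + 4*b)
l = -2/3 (l = -(-31 + (5 + 4*2))*(1 - 1/3*4)/9 = -(-31 + (5 + 8))*(1 - 4/3)/9 = -(-31 + 13)*(-1)/(9*3) = -(-2)*(-1)/3 = -1/9*6 = -2/3 ≈ -0.66667)
l - 1*2964 = -2/3 - 1*2964 = -2/3 - 2964 = -8894/3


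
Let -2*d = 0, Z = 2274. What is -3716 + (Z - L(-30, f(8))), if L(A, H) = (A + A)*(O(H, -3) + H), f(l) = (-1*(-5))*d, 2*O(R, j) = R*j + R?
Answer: -1442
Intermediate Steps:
d = 0 (d = -½*0 = 0)
O(R, j) = R/2 + R*j/2 (O(R, j) = (R*j + R)/2 = (R + R*j)/2 = R/2 + R*j/2)
f(l) = 0 (f(l) = -1*(-5)*0 = 5*0 = 0)
L(A, H) = 0 (L(A, H) = (A + A)*(H*(1 - 3)/2 + H) = (2*A)*((½)*H*(-2) + H) = (2*A)*(-H + H) = (2*A)*0 = 0)
-3716 + (Z - L(-30, f(8))) = -3716 + (2274 - 1*0) = -3716 + (2274 + 0) = -3716 + 2274 = -1442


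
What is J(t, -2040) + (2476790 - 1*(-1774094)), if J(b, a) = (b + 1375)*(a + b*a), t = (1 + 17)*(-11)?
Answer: 477263644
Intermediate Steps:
t = -198 (t = 18*(-11) = -198)
J(b, a) = (1375 + b)*(a + a*b)
J(t, -2040) + (2476790 - 1*(-1774094)) = -2040*(1375 + (-198)² + 1376*(-198)) + (2476790 - 1*(-1774094)) = -2040*(1375 + 39204 - 272448) + (2476790 + 1774094) = -2040*(-231869) + 4250884 = 473012760 + 4250884 = 477263644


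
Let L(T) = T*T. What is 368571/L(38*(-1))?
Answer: 368571/1444 ≈ 255.24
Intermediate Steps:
L(T) = T²
368571/L(38*(-1)) = 368571/((38*(-1))²) = 368571/((-38)²) = 368571/1444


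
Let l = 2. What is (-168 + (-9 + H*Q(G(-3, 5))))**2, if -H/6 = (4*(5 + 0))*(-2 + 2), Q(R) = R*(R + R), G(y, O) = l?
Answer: 31329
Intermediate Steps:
G(y, O) = 2
Q(R) = 2*R**2 (Q(R) = R*(2*R) = 2*R**2)
H = 0 (H = -6*4*(5 + 0)*(-2 + 2) = -6*4*5*0 = -120*0 = -6*0 = 0)
(-168 + (-9 + H*Q(G(-3, 5))))**2 = (-168 + (-9 + 0*(2*2**2)))**2 = (-168 + (-9 + 0*(2*4)))**2 = (-168 + (-9 + 0*8))**2 = (-168 + (-9 + 0))**2 = (-168 - 9)**2 = (-177)**2 = 31329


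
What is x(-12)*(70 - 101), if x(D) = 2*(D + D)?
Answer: 1488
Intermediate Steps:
x(D) = 4*D (x(D) = 2*(2*D) = 4*D)
x(-12)*(70 - 101) = (4*(-12))*(70 - 101) = -48*(-31) = 1488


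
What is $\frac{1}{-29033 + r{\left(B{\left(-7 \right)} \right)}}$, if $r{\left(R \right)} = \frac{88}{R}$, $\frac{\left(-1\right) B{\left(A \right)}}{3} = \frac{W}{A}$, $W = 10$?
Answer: $- \frac{15}{435187} \approx -3.4468 \cdot 10^{-5}$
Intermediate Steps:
$B{\left(A \right)} = - \frac{30}{A}$ ($B{\left(A \right)} = - 3 \frac{10}{A} = - \frac{30}{A}$)
$\frac{1}{-29033 + r{\left(B{\left(-7 \right)} \right)}} = \frac{1}{-29033 + \frac{88}{\left(-30\right) \frac{1}{-7}}} = \frac{1}{-29033 + \frac{88}{\left(-30\right) \left(- \frac{1}{7}\right)}} = \frac{1}{-29033 + \frac{88}{\frac{30}{7}}} = \frac{1}{-29033 + 88 \cdot \frac{7}{30}} = \frac{1}{-29033 + \frac{308}{15}} = \frac{1}{- \frac{435187}{15}} = - \frac{15}{435187}$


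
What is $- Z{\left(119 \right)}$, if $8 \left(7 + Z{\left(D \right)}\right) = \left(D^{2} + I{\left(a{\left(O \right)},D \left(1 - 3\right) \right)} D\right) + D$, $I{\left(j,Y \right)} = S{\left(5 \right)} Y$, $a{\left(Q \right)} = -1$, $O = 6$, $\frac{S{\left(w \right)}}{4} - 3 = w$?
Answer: $111510$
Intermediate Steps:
$S{\left(w \right)} = 12 + 4 w$
$I{\left(j,Y \right)} = 32 Y$ ($I{\left(j,Y \right)} = \left(12 + 4 \cdot 5\right) Y = \left(12 + 20\right) Y = 32 Y$)
$Z{\left(D \right)} = -7 - \frac{63 D^{2}}{8} + \frac{D}{8}$ ($Z{\left(D \right)} = -7 + \frac{\left(D^{2} + 32 D \left(1 - 3\right) D\right) + D}{8} = -7 + \frac{\left(D^{2} + 32 D \left(-2\right) D\right) + D}{8} = -7 + \frac{\left(D^{2} + 32 \left(- 2 D\right) D\right) + D}{8} = -7 + \frac{\left(D^{2} + - 64 D D\right) + D}{8} = -7 + \frac{\left(D^{2} - 64 D^{2}\right) + D}{8} = -7 + \frac{- 63 D^{2} + D}{8} = -7 + \frac{D - 63 D^{2}}{8} = -7 - \left(- \frac{D}{8} + \frac{63 D^{2}}{8}\right) = -7 - \frac{63 D^{2}}{8} + \frac{D}{8}$)
$- Z{\left(119 \right)} = - (-7 - \frac{63 \cdot 119^{2}}{8} + \frac{1}{8} \cdot 119) = - (-7 - \frac{892143}{8} + \frac{119}{8}) = \left(-1\right) \left(-111510\right) = 111510$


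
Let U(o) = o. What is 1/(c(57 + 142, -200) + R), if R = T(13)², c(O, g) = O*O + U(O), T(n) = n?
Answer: 1/39969 ≈ 2.5019e-5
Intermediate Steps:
c(O, g) = O + O² (c(O, g) = O*O + O = O² + O = O + O²)
R = 169 (R = 13² = 169)
1/(c(57 + 142, -200) + R) = 1/((57 + 142)*(1 + (57 + 142)) + 169) = 1/(199*(1 + 199) + 169) = 1/(199*200 + 169) = 1/(39800 + 169) = 1/39969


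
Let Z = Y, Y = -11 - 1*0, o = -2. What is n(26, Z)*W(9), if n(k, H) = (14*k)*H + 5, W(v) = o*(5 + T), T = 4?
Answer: 71982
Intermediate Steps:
Y = -11 (Y = -11 + 0 = -11)
W(v) = -18 (W(v) = -2*(5 + 4) = -2*9 = -18)
Z = -11
n(k, H) = 5 + 14*H*k (n(k, H) = 14*H*k + 5 = 5 + 14*H*k)
n(26, Z)*W(9) = (5 + 14*(-11)*26)*(-18) = (5 - 4004)*(-18) = -3999*(-18) = 71982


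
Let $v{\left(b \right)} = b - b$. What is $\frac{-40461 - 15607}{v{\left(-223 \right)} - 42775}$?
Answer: $\frac{56068}{42775} \approx 1.3108$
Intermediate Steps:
$v{\left(b \right)} = 0$
$\frac{-40461 - 15607}{v{\left(-223 \right)} - 42775} = \frac{-40461 - 15607}{0 - 42775} = - \frac{56068}{-42775} = \left(-56068\right) \left(- \frac{1}{42775}\right) = \frac{56068}{42775}$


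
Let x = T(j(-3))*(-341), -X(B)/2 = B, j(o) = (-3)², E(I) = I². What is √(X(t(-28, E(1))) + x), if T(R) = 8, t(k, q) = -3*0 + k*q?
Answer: 4*I*√167 ≈ 51.691*I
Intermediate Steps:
j(o) = 9
t(k, q) = k*q (t(k, q) = 0 + k*q = k*q)
X(B) = -2*B
x = -2728 (x = 8*(-341) = -2728)
√(X(t(-28, E(1))) + x) = √(-(-56)*1² - 2728) = √(-(-56) - 2728) = √(-2*(-28) - 2728) = √(56 - 2728) = √(-2672) = 4*I*√167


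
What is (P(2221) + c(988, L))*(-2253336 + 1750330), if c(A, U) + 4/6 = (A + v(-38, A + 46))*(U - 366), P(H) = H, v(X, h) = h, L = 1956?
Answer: -4854813212606/3 ≈ -1.6183e+12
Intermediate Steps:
c(A, U) = -⅔ + (-366 + U)*(46 + 2*A) (c(A, U) = -⅔ + (A + (A + 46))*(U - 366) = -⅔ + (A + (46 + A))*(-366 + U) = -⅔ + (46 + 2*A)*(-366 + U) = -⅔ + (-366 + U)*(46 + 2*A))
(P(2221) + c(988, L))*(-2253336 + 1750330) = (2221 + (-50510/3 - 732*988 + 46*1956 + 2*988*1956))*(-2253336 + 1750330) = (2221 + (-50510/3 - 723216 + 89976 + 3865056))*(-503006) = (2221 + 9644938/3)*(-503006) = (9651601/3)*(-503006) = -4854813212606/3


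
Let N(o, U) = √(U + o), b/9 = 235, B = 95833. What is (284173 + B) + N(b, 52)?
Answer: 380006 + √2167 ≈ 3.8005e+5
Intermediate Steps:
b = 2115 (b = 9*235 = 2115)
(284173 + B) + N(b, 52) = (284173 + 95833) + √(52 + 2115) = 380006 + √2167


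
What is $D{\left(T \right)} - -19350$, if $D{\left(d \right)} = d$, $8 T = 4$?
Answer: $\frac{38701}{2} \approx 19351.0$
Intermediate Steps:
$T = \frac{1}{2}$ ($T = \frac{1}{8} \cdot 4 = \frac{1}{2} \approx 0.5$)
$D{\left(T \right)} - -19350 = \frac{1}{2} - -19350 = \frac{1}{2} + 19350 = \frac{38701}{2}$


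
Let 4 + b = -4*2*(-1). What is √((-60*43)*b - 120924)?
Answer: 2*I*√32811 ≈ 362.28*I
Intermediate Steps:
b = 4 (b = -4 - 4*2*(-1) = -4 - 8*(-1) = -4 + 8 = 4)
√((-60*43)*b - 120924) = √(-60*43*4 - 120924) = √(-2580*4 - 120924) = √(-10320 - 120924) = √(-131244) = 2*I*√32811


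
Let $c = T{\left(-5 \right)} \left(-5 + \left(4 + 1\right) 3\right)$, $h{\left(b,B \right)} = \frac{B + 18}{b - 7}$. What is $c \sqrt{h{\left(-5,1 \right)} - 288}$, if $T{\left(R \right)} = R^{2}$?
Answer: $\frac{625 i \sqrt{417}}{3} \approx 4254.3 i$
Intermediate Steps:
$h{\left(b,B \right)} = \frac{18 + B}{-7 + b}$
$c = 250$ ($c = \left(-5\right)^{2} \left(-5 + \left(4 + 1\right) 3\right) = 25 \left(-5 + 5 \cdot 3\right) = 25 \left(-5 + 15\right) = 25 \cdot 10 = 250$)
$c \sqrt{h{\left(-5,1 \right)} - 288} = 250 \sqrt{\frac{18 + 1}{-7 - 5} - 288} = 250 \sqrt{\frac{1}{-12} \cdot 19 - 288} = 250 \sqrt{\left(- \frac{1}{12}\right) 19 - 288} = 250 \sqrt{- \frac{19}{12} - 288} = 250 \sqrt{- \frac{3475}{12}} = 250 \frac{5 i \sqrt{417}}{6} = \frac{625 i \sqrt{417}}{3}$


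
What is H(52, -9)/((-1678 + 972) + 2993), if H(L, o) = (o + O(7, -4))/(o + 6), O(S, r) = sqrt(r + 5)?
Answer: 8/6861 ≈ 0.0011660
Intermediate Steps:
O(S, r) = sqrt(5 + r)
H(L, o) = (1 + o)/(6 + o) (H(L, o) = (o + sqrt(5 - 4))/(o + 6) = (o + sqrt(1))/(6 + o) = (o + 1)/(6 + o) = (1 + o)/(6 + o))
H(52, -9)/((-1678 + 972) + 2993) = ((1 - 9)/(6 - 9))/((-1678 + 972) + 2993) = (-8/(-3))/(-706 + 2993) = -1/3*(-8)/2287 = (8/3)*(1/2287) = 8/6861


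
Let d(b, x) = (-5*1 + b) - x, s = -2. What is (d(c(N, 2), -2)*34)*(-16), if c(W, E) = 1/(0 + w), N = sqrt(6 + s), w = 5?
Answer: 7616/5 ≈ 1523.2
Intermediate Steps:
N = 2 (N = sqrt(6 - 2) = sqrt(4) = 2)
c(W, E) = 1/5 (c(W, E) = 1/(0 + 5) = 1/5)
d(b, x) = -5 + b - x (d(b, x) = (-5 + b) - x = -5 + b - x)
(d(c(N, 2), -2)*34)*(-16) = ((-5 + 1/5 - 1*(-2))*34)*(-16) = ((-5 + 1/5 + 2)*34)*(-16) = -14/5*34*(-16) = -476/5*(-16) = 7616/5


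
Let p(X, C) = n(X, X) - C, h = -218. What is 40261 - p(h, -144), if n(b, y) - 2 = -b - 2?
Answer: 39899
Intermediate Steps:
n(b, y) = -b (n(b, y) = 2 + (-b - 2) = 2 + (-2 - b) = -b)
p(X, C) = -C - X (p(X, C) = -X - C = -C - X)
40261 - p(h, -144) = 40261 - (-1*(-144) - 1*(-218)) = 40261 - (144 + 218) = 40261 - 1*362 = 40261 - 362 = 39899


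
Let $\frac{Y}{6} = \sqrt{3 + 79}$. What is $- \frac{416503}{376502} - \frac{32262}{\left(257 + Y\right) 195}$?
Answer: $- \frac{2748773780971}{1544149535110} + \frac{64524 \sqrt{82}}{4101305} \approx -1.6377$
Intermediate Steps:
$Y = 6 \sqrt{82}$ ($Y = 6 \sqrt{3 + 79} = 6 \sqrt{82} \approx 54.332$)
$- \frac{416503}{376502} - \frac{32262}{\left(257 + Y\right) 195} = - \frac{416503}{376502} - \frac{32262}{\left(257 + 6 \sqrt{82}\right) 195} = \left(-416503\right) \frac{1}{376502} - \frac{32262}{50115 + 1170 \sqrt{82}} = - \frac{416503}{376502} - \frac{32262}{50115 + 1170 \sqrt{82}}$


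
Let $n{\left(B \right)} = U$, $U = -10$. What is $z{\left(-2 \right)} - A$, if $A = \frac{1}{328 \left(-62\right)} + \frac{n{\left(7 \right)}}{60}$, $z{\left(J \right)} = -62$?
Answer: $- \frac{3772325}{61008} \approx -61.833$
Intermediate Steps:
$n{\left(B \right)} = -10$
$A = - \frac{10171}{61008}$ ($A = \frac{1}{328 \left(-62\right)} - \frac{10}{60} = \frac{1}{328} \left(- \frac{1}{62}\right) - \frac{1}{6} = - \frac{1}{20336} - \frac{1}{6} = - \frac{10171}{61008} \approx -0.16672$)
$z{\left(-2 \right)} - A = -62 - - \frac{10171}{61008} = -62 + \frac{10171}{61008} = - \frac{3772325}{61008}$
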